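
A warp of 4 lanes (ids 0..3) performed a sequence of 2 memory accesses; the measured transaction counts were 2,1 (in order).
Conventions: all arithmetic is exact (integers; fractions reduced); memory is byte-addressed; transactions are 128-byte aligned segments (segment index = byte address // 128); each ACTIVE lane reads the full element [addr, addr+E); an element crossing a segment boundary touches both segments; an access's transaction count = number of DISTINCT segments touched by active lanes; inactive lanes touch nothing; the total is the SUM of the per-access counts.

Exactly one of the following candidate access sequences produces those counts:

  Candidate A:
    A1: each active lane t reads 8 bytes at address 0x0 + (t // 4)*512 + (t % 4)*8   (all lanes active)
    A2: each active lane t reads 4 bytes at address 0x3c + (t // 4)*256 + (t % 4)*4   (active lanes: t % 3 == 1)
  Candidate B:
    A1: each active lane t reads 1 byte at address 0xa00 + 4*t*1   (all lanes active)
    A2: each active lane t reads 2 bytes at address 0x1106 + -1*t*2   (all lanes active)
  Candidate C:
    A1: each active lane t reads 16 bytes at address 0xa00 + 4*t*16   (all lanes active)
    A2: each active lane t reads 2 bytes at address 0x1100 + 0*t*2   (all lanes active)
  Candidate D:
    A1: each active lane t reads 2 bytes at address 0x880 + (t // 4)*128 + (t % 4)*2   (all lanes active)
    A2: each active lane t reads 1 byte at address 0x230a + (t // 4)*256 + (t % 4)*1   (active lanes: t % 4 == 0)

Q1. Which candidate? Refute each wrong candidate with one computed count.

A: A1 gives 1 transaction, not 2
B: A1 gives 1 transaction, not 2
D: A1 gives 1 transaction, not 2
C: all counts match (2,1)

Answer: C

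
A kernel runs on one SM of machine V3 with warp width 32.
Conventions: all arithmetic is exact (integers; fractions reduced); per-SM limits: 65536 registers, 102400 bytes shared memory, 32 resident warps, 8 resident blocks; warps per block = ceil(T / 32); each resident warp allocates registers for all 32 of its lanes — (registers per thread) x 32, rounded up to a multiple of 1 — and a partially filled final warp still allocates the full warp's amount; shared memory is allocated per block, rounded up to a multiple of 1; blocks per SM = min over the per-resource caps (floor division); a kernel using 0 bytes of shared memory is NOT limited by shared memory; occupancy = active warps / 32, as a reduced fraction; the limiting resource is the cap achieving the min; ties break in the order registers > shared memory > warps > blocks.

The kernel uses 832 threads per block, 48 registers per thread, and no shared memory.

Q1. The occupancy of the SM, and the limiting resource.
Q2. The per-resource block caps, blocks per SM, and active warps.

Answer: occupancy 13/16, limited by registers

registers: 1 block
shared memory: no limit (kernel uses none)
warps: 1 block
blocks: 8 blocks

Answer: 1 block, 26 active warps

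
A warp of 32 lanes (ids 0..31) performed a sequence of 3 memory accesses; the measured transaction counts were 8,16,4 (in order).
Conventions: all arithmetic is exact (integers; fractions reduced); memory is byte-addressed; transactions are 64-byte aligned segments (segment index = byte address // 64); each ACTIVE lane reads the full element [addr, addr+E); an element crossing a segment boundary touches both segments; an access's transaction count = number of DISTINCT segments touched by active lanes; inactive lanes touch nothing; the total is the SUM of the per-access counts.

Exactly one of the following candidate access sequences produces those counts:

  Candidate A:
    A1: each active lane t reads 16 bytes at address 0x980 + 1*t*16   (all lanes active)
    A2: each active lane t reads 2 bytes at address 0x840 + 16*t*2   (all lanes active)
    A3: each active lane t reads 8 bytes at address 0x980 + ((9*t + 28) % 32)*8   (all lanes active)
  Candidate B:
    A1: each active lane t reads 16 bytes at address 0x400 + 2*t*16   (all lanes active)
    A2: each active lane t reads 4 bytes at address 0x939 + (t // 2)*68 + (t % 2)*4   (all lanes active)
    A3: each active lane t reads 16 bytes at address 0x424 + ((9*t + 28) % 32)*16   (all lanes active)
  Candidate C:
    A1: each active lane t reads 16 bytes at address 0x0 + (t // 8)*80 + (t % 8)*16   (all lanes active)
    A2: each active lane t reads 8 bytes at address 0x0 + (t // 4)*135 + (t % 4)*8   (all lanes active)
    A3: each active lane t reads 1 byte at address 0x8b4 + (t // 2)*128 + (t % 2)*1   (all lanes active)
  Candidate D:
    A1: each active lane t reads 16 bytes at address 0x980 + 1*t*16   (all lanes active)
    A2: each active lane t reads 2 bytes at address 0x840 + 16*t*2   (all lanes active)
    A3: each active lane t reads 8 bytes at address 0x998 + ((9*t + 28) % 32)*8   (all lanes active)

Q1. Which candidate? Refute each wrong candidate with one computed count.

B: A1 gives 16 transactions, not 8
C: A1 gives 6 transactions, not 8
D: A3 gives 5 transactions, not 4
A: all counts match (8,16,4)

Answer: A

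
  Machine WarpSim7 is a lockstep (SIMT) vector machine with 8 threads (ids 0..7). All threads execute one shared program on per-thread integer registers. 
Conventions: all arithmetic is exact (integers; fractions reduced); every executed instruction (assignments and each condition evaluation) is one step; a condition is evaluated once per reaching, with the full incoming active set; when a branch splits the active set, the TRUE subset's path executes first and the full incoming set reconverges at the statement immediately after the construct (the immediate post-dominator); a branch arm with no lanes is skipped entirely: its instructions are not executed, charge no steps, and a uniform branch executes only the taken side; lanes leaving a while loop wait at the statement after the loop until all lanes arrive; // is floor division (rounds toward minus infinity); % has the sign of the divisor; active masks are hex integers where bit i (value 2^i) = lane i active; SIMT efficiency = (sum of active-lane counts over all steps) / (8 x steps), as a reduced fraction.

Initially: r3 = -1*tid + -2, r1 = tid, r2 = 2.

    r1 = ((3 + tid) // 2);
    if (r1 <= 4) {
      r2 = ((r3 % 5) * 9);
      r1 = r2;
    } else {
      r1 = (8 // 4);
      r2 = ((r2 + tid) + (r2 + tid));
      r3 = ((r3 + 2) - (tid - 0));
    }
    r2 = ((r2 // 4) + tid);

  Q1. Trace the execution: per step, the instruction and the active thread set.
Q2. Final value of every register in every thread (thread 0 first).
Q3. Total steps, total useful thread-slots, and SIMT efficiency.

step 0: r1 <- ((3 + tid) // 2)       0xff
step 1: eval (r1 <= 4)               0xff
step 2: r2 <- ((r3 % 5) * 9)         0x7f
step 3: r1 <- r2                     0x7f
step 4: r1 <- (8 // 4)               0x80
step 5: r2 <- ((r2 + tid) + (r2 + tid)) 0x80
step 6: r3 <- ((r3 + 2) - (tid - 0)) 0x80
step 7: r2 <- ((r2 // 4) + tid)      0xff

Answer: 8 steps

r3: -2,-3,-4,-5,-6,-7,-8,-14
r1: 27,18,9,0,36,27,18,2
r2: 6,5,4,3,13,11,10,11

steps = 8; useful = 41; efficiency = 41/64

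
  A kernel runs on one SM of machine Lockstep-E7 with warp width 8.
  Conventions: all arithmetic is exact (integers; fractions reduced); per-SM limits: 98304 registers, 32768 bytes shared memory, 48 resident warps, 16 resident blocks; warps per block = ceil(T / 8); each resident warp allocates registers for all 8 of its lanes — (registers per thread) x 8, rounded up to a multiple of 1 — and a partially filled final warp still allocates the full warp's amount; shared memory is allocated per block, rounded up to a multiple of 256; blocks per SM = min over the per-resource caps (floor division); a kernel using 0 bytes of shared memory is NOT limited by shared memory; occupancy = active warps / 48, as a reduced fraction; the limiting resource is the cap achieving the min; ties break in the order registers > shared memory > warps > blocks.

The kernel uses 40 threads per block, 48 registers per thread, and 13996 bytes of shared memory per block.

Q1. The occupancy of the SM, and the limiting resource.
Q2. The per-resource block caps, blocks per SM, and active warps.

Answer: occupancy 5/24, limited by shared memory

registers: 51 blocks
shared memory: 2 blocks
warps: 9 blocks
blocks: 16 blocks

Answer: 2 blocks, 10 active warps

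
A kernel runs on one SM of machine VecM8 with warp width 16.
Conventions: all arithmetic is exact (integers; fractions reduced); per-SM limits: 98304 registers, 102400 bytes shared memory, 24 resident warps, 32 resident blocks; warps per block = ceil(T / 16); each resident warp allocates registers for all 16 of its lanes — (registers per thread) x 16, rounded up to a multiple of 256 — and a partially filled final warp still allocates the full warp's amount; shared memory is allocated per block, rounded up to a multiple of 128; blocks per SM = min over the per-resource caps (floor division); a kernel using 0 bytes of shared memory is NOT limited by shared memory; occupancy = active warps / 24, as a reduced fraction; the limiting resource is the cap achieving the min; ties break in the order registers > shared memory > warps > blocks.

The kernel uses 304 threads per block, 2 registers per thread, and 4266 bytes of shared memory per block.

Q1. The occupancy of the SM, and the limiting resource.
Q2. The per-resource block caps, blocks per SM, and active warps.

Answer: occupancy 19/24, limited by warps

registers: 20 blocks
shared memory: 23 blocks
warps: 1 block
blocks: 32 blocks

Answer: 1 block, 19 active warps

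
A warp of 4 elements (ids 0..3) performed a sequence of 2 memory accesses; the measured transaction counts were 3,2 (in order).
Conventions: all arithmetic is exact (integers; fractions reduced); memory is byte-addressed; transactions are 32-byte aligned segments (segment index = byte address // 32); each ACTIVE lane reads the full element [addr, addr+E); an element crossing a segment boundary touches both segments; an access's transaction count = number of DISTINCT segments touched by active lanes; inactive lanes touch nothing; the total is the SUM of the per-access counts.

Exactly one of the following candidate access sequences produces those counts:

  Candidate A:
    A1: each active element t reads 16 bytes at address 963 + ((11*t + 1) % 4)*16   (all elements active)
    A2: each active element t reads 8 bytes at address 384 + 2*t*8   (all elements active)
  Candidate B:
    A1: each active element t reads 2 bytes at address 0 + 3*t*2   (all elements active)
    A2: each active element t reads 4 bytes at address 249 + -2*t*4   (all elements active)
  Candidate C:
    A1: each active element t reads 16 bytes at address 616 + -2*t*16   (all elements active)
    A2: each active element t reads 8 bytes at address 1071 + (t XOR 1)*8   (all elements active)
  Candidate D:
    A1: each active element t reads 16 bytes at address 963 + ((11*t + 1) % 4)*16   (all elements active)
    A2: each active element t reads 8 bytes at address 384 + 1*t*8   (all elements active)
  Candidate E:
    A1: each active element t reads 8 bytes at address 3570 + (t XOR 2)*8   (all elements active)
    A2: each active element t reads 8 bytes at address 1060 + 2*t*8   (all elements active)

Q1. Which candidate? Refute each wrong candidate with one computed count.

B: A1 gives 1 transaction, not 3
C: A1 gives 4 transactions, not 3
D: A2 gives 1 transaction, not 2
E: A1 gives 2 transactions, not 3
A: all counts match (3,2)

Answer: A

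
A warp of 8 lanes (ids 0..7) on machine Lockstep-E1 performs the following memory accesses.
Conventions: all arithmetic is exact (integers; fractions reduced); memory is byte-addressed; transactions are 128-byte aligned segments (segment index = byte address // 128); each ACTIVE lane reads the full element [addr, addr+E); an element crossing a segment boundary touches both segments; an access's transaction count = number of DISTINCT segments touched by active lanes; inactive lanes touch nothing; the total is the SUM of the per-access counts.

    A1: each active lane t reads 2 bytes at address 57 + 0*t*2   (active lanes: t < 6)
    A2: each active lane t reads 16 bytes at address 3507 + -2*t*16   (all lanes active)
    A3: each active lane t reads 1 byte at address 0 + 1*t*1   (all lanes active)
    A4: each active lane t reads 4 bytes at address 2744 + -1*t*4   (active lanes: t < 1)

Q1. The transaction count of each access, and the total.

A1: 1 transaction
A2: 3 transactions
A3: 1 transaction
A4: 1 transaction

Answer: 1,3,1,1; total 6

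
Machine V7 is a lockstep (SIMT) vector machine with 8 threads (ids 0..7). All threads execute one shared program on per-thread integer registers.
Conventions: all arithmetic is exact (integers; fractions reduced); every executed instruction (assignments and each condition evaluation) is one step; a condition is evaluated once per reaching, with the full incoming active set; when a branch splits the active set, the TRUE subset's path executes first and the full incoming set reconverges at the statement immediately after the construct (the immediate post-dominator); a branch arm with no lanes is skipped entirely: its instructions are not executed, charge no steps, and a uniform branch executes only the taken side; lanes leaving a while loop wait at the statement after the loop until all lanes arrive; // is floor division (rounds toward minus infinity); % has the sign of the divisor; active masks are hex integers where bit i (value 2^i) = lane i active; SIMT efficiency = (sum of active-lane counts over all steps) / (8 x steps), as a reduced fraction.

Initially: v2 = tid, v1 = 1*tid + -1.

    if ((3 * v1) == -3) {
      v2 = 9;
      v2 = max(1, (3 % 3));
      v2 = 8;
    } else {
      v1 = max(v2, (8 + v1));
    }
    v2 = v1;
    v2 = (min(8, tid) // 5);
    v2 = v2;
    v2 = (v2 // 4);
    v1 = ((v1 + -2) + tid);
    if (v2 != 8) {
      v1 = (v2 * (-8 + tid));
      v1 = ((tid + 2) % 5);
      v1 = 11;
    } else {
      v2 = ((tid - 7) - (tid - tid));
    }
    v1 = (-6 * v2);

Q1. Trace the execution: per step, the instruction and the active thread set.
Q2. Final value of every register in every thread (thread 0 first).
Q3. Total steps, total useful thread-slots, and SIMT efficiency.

step 0: eval ((3 * v1) == -3)        0xff
step 1: v2 <- 9                      0x01
step 2: v2 <- max(1, (3 % 3))        0x01
step 3: v2 <- 8                      0x01
step 4: v1 <- max(v2, (8 + v1))      0xfe
step 5: v2 <- v1                     0xff
step 6: v2 <- (min(8, tid) // 5)     0xff
step 7: v2 <- v2                     0xff
step 8: v2 <- (v2 // 4)              0xff
step 9: v1 <- ((v1 + -2) + tid)      0xff
step 10: eval (v2 != 8)               0xff
step 11: v1 <- (v2 * (-8 + tid))      0xff
step 12: v1 <- ((tid + 2) % 5)        0xff
step 13: v1 <- 11                     0xff
step 14: v1 <- (-6 * v2)              0xff

Answer: 15 steps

v2: 0,0,0,0,0,0,0,0
v1: 0,0,0,0,0,0,0,0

steps = 15; useful = 98; efficiency = 98/120 = 49/60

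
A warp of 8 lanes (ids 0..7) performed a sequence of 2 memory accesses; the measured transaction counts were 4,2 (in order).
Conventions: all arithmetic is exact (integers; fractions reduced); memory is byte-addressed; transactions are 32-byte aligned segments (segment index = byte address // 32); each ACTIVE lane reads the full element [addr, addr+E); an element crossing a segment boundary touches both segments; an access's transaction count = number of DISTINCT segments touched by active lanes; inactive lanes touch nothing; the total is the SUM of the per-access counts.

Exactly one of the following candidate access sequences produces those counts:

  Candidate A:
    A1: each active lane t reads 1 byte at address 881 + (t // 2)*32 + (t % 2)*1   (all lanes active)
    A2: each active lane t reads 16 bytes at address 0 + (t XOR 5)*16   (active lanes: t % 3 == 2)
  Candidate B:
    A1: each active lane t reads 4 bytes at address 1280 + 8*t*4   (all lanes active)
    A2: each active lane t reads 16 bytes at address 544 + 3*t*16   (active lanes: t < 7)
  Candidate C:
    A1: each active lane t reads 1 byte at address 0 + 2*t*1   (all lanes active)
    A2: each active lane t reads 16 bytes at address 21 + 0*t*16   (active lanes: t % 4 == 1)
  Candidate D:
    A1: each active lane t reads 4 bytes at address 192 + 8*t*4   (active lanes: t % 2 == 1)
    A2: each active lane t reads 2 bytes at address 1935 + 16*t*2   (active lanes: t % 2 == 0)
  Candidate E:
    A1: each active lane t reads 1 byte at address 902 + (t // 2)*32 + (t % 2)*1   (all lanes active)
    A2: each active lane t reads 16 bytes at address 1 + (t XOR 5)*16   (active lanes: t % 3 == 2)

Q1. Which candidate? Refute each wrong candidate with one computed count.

B: A1 gives 8 transactions, not 4
C: A1 gives 1 transaction, not 4
D: A2 gives 4 transactions, not 2
E: A2 gives 3 transactions, not 2
A: all counts match (4,2)

Answer: A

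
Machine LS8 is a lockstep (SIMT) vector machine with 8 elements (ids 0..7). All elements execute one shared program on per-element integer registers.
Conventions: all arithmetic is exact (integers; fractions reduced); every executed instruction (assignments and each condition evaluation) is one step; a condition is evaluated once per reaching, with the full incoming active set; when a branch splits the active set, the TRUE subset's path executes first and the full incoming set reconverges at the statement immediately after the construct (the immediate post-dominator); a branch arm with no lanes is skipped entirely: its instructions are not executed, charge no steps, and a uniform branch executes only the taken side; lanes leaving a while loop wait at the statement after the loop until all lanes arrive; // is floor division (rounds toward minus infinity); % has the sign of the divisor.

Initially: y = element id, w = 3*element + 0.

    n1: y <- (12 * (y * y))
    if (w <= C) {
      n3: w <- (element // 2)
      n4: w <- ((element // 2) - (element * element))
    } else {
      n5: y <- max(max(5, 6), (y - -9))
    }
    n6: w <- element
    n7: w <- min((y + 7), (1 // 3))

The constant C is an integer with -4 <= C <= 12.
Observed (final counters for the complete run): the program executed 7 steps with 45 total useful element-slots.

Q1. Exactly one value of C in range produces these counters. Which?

Answer: C = 12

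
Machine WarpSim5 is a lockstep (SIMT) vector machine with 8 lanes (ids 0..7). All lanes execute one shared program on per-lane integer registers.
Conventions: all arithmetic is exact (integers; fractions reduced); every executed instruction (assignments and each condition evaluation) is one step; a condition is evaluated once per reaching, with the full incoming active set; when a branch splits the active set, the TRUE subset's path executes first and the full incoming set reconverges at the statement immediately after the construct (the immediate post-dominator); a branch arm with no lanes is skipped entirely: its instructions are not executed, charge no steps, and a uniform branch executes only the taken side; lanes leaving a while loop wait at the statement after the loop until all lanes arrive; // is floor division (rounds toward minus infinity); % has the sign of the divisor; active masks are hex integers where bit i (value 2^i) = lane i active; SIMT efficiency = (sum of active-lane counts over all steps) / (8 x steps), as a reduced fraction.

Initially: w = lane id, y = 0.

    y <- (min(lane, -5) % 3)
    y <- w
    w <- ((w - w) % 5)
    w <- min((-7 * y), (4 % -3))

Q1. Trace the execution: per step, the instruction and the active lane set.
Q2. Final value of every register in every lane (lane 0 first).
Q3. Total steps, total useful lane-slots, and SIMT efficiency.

step 0: y <- (min(lane, -5) % 3)     0xff
step 1: y <- w                       0xff
step 2: w <- ((w - w) % 5)           0xff
step 3: w <- min((-7 * y), (4 % -3)) 0xff

Answer: 4 steps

w: -2,-7,-14,-21,-28,-35,-42,-49
y: 0,1,2,3,4,5,6,7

steps = 4; useful = 32; efficiency = 32/32 = 1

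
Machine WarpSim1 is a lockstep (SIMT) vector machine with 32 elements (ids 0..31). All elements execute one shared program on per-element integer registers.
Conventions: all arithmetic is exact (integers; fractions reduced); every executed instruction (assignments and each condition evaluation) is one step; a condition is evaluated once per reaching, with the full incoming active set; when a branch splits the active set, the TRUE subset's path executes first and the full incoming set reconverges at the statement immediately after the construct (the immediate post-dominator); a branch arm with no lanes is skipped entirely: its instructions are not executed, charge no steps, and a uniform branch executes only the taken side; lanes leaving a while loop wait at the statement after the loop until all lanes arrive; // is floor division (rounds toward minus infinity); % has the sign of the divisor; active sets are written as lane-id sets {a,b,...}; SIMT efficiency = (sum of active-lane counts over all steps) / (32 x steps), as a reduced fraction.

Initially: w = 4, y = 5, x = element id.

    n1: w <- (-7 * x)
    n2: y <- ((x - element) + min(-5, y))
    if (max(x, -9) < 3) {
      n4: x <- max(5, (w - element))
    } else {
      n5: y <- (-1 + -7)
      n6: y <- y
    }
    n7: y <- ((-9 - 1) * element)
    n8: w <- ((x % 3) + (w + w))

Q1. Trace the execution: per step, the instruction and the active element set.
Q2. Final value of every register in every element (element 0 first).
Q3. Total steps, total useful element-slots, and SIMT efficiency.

step 0: w <- (-7 * x)                {0,1,2,3,4,5,6,7,8,9,10,11,12,13,14,15,16,17,18,19,20,21,22,23,24,25,26,27,28,29,30,31}
step 1: y <- ((x - element) + min(-5, y)) {0,1,2,3,4,5,6,7,8,9,10,11,12,13,14,15,16,17,18,19,20,21,22,23,24,25,26,27,28,29,30,31}
step 2: eval (max(x, -9) < 3)        {0,1,2,3,4,5,6,7,8,9,10,11,12,13,14,15,16,17,18,19,20,21,22,23,24,25,26,27,28,29,30,31}
step 3: x <- max(5, (w - element))   {0,1,2}
step 4: y <- (-1 + -7)               {3,4,5,6,7,8,9,10,11,12,13,14,15,16,17,18,19,20,21,22,23,24,25,26,27,28,29,30,31}
step 5: y <- y                       {3,4,5,6,7,8,9,10,11,12,13,14,15,16,17,18,19,20,21,22,23,24,25,26,27,28,29,30,31}
step 6: y <- ((-9 - 1) * element)    {0,1,2,3,4,5,6,7,8,9,10,11,12,13,14,15,16,17,18,19,20,21,22,23,24,25,26,27,28,29,30,31}
step 7: w <- ((x % 3) + (w + w))     {0,1,2,3,4,5,6,7,8,9,10,11,12,13,14,15,16,17,18,19,20,21,22,23,24,25,26,27,28,29,30,31}

Answer: 8 steps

w: 2,-12,-26,-42,-55,-68,-84,-97,-110,-126,-139,-152,-168,-181,-194,-210,-223,-236,-252,-265,-278,-294,-307,-320,-336,-349,-362,-378,-391,-404,-420,-433
y: 0,-10,-20,-30,-40,-50,-60,-70,-80,-90,-100,-110,-120,-130,-140,-150,-160,-170,-180,-190,-200,-210,-220,-230,-240,-250,-260,-270,-280,-290,-300,-310
x: 5,5,5,3,4,5,6,7,8,9,10,11,12,13,14,15,16,17,18,19,20,21,22,23,24,25,26,27,28,29,30,31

steps = 8; useful = 221; efficiency = 221/256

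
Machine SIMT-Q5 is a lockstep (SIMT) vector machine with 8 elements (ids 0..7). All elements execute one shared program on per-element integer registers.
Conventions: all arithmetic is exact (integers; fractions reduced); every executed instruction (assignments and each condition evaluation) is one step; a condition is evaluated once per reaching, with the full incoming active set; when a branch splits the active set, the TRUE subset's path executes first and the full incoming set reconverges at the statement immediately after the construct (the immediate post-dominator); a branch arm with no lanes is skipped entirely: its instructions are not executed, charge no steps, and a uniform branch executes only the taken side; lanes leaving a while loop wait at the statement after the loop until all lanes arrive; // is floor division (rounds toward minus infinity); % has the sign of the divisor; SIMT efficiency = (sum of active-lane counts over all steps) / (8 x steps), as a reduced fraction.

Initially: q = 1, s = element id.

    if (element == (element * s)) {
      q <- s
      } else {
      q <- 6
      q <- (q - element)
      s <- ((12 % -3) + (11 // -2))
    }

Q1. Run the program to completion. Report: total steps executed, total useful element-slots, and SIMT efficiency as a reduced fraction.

Answer: 5 steps, 28 useful, 7/10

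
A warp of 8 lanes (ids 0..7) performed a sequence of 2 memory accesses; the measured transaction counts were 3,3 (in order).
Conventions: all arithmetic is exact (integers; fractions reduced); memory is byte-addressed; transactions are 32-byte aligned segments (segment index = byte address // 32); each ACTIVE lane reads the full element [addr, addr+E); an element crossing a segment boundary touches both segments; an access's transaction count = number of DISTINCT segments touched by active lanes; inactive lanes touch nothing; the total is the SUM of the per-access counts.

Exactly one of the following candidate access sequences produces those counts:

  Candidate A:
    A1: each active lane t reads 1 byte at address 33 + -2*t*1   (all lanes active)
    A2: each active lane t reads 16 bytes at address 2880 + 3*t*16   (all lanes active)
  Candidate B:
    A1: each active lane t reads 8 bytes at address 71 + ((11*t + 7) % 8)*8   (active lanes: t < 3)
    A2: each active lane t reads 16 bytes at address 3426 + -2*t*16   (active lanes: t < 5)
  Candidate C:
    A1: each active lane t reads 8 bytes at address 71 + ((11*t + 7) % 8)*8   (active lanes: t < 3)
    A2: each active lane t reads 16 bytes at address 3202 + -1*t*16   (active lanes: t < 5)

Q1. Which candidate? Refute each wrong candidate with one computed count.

A: A1 gives 2 transactions, not 3
B: A2 gives 5 transactions, not 3
C: all counts match (3,3)

Answer: C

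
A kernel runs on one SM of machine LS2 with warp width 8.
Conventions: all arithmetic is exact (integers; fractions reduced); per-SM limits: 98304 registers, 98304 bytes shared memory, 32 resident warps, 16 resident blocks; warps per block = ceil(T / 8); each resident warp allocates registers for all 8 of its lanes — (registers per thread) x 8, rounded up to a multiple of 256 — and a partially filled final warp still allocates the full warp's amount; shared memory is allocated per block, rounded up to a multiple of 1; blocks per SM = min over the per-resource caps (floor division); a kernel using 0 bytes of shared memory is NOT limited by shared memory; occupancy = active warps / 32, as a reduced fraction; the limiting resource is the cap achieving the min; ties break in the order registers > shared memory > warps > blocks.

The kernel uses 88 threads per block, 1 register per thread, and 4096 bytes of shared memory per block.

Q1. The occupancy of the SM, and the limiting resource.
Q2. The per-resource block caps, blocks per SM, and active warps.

Answer: occupancy 11/16, limited by warps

registers: 34 blocks
shared memory: 24 blocks
warps: 2 blocks
blocks: 16 blocks

Answer: 2 blocks, 22 active warps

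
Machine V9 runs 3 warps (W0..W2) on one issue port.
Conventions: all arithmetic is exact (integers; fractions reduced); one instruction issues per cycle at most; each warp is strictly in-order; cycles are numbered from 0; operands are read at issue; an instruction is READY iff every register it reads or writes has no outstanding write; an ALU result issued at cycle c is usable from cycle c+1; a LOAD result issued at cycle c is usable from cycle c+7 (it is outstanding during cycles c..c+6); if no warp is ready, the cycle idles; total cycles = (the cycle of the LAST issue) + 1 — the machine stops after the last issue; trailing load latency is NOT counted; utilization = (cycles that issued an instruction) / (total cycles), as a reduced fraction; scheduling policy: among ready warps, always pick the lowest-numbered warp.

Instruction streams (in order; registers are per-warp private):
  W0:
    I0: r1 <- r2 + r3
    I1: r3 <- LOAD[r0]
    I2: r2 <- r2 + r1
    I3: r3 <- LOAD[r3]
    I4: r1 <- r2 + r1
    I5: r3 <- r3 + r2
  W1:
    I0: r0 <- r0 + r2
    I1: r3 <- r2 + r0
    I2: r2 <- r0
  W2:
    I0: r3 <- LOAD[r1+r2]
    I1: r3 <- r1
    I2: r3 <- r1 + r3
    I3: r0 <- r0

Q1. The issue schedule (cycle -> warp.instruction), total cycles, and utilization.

cycle 0: W0.I0
cycle 1: W0.I1
cycle 2: W0.I2
cycle 3: W1.I0
cycle 4: W1.I1
cycle 5: W1.I2
cycle 6: W2.I0
cycle 7: idle
cycle 8: W0.I3
cycle 9: W0.I4
cycle 10: idle
cycle 11: idle
cycle 12: idle
cycle 13: W2.I1
cycle 14: W2.I2
cycle 15: W0.I5
cycle 16: W2.I3

Answer: 17 cycles, utilization 13/17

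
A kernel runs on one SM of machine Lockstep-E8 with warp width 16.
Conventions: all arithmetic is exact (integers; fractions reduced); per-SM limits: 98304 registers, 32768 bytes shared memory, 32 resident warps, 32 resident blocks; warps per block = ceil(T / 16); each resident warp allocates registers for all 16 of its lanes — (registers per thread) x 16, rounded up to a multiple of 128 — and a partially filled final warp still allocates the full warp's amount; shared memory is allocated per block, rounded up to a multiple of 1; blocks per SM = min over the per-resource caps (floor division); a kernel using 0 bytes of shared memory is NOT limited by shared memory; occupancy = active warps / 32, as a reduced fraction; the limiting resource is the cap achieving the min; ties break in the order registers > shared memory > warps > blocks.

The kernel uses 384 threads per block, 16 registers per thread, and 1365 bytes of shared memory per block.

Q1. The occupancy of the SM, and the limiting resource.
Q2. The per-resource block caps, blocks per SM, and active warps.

Answer: occupancy 3/4, limited by warps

registers: 16 blocks
shared memory: 24 blocks
warps: 1 block
blocks: 32 blocks

Answer: 1 block, 24 active warps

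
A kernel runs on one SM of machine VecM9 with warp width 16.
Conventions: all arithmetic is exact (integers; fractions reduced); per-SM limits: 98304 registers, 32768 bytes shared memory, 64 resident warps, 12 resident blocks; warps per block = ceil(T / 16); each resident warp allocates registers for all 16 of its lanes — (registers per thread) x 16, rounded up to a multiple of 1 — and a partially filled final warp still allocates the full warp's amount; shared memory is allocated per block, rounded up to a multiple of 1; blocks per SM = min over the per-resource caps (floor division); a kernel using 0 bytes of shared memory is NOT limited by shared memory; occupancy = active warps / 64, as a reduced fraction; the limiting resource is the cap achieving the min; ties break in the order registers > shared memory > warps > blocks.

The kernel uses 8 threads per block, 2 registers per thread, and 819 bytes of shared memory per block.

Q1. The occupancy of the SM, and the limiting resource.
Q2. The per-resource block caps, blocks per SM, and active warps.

Answer: occupancy 3/16, limited by blocks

registers: 3072 blocks
shared memory: 40 blocks
warps: 64 blocks
blocks: 12 blocks

Answer: 12 blocks, 12 active warps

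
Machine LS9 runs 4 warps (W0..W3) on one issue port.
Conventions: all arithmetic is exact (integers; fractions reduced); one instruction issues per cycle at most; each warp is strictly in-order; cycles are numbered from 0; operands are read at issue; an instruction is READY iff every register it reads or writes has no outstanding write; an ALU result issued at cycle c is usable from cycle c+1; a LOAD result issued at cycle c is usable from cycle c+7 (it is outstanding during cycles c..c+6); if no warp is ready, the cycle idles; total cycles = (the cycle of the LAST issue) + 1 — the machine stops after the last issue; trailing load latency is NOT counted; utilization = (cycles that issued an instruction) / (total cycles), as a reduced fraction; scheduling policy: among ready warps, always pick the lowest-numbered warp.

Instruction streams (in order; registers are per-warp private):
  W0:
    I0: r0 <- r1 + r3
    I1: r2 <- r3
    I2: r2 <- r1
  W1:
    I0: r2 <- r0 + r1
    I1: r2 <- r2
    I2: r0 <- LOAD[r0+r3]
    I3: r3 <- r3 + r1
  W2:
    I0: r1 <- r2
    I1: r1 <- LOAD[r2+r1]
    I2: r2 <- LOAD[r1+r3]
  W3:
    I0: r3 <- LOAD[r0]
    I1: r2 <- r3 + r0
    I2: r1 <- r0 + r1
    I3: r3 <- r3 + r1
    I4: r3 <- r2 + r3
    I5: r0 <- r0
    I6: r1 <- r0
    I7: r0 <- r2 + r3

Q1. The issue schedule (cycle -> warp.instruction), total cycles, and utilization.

cycle 0: W0.I0
cycle 1: W0.I1
cycle 2: W0.I2
cycle 3: W1.I0
cycle 4: W1.I1
cycle 5: W1.I2
cycle 6: W1.I3
cycle 7: W2.I0
cycle 8: W2.I1
cycle 9: W3.I0
cycle 10: idle
cycle 11: idle
cycle 12: idle
cycle 13: idle
cycle 14: idle
cycle 15: W2.I2
cycle 16: W3.I1
cycle 17: W3.I2
cycle 18: W3.I3
cycle 19: W3.I4
cycle 20: W3.I5
cycle 21: W3.I6
cycle 22: W3.I7

Answer: 23 cycles, utilization 18/23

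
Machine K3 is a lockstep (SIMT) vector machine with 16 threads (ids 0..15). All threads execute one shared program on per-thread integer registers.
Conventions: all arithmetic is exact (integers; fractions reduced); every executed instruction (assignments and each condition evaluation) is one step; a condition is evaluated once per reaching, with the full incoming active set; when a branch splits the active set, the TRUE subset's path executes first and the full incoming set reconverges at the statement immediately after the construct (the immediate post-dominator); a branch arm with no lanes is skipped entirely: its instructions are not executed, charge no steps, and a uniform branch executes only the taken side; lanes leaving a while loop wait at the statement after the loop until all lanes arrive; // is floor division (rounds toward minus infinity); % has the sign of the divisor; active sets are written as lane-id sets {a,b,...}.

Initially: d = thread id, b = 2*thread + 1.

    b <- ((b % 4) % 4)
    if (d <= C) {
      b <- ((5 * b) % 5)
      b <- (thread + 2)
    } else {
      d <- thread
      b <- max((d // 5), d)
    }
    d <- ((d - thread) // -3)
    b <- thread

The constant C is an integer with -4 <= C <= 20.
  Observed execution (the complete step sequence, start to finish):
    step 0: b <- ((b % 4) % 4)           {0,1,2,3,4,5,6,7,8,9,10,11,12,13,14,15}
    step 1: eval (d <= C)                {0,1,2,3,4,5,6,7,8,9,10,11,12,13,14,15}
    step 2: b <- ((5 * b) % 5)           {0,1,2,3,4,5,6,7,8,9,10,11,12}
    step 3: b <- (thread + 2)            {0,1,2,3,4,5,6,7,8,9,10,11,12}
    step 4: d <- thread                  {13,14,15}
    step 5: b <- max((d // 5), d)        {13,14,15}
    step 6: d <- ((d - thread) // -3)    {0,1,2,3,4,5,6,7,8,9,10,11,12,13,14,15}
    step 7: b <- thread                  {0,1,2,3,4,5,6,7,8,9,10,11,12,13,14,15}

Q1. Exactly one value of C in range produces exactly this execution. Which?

Answer: C = 12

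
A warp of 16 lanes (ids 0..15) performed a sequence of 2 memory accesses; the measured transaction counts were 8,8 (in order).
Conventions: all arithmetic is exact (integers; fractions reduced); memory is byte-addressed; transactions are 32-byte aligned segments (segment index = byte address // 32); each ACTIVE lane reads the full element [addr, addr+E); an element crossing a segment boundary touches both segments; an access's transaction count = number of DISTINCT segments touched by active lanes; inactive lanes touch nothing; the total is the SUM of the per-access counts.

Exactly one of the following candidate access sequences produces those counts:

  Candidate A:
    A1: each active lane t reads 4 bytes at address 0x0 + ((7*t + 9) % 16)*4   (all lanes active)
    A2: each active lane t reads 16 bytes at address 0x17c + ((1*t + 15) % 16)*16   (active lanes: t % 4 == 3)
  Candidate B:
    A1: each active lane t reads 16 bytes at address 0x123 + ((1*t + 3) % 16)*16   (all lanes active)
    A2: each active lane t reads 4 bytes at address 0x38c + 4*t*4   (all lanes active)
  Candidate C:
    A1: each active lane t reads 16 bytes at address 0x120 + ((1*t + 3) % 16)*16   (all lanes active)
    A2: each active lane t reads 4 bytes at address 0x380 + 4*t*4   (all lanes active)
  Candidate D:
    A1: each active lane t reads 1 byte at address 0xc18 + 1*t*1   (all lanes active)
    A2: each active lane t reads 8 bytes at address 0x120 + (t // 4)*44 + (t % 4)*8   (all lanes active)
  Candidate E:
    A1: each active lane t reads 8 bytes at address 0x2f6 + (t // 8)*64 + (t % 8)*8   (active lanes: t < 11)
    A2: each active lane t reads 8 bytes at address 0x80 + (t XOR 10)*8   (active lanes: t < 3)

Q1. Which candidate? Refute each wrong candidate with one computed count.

A: A1 gives 2 transactions, not 8
B: A1 gives 9 transactions, not 8
D: A1 gives 2 transactions, not 8
E: A1 gives 4 transactions, not 8
C: all counts match (8,8)

Answer: C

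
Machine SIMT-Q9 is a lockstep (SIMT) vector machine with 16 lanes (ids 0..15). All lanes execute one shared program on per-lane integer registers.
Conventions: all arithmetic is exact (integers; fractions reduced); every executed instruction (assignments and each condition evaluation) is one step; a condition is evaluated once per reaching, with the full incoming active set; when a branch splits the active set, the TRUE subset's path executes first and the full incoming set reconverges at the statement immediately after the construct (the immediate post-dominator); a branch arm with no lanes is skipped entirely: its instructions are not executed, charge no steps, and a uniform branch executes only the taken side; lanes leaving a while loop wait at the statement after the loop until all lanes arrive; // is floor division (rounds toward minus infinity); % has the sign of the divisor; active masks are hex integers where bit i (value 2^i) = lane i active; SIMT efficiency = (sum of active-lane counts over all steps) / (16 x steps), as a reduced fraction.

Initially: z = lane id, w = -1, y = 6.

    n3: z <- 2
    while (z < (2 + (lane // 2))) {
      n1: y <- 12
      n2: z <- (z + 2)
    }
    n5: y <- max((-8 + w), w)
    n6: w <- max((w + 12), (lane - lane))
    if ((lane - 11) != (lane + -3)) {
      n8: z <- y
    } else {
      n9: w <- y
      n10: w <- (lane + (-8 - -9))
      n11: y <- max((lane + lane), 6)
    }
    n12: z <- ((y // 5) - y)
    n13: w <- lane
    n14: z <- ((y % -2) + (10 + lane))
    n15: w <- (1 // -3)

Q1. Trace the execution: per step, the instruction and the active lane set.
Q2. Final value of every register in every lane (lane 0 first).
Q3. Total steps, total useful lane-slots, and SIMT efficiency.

step 0: z <- 2                       0xffff
step 1: eval (z < (2 + (lane // 2))) 0xffff
step 2: y <- 12                      0xfffc
step 3: z <- (z + 2)                 0xfffc
step 4: eval (z < (2 + (lane // 2))) 0xfffc
step 5: y <- 12                      0xffc0
step 6: z <- (z + 2)                 0xffc0
step 7: eval (z < (2 + (lane // 2))) 0xffc0
step 8: y <- 12                      0xfc00
step 9: z <- (z + 2)                 0xfc00
step 10: eval (z < (2 + (lane // 2))) 0xfc00
step 11: y <- 12                      0xc000
step 12: z <- (z + 2)                 0xc000
step 13: eval (z < (2 + (lane // 2))) 0xc000
step 14: y <- max((-8 + w), w)        0xffff
step 15: w <- max((w + 12), (lane - lane)) 0xffff
step 16: eval ((lane - 11) != (lane + -3)) 0xffff
step 17: z <- y                       0xffff
step 18: z <- ((y // 5) - y)          0xffff
step 19: w <- lane                    0xffff
step 20: z <- ((y % -2) + (10 + lane)) 0xffff
step 21: w <- (1 // -3)               0xffff

Answer: 22 steps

z: 9,10,11,12,13,14,15,16,17,18,19,20,21,22,23,24
w: -1,-1,-1,-1,-1,-1,-1,-1,-1,-1,-1,-1,-1,-1,-1,-1
y: -1,-1,-1,-1,-1,-1,-1,-1,-1,-1,-1,-1,-1,-1,-1,-1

steps = 22; useful = 256; efficiency = 256/352 = 8/11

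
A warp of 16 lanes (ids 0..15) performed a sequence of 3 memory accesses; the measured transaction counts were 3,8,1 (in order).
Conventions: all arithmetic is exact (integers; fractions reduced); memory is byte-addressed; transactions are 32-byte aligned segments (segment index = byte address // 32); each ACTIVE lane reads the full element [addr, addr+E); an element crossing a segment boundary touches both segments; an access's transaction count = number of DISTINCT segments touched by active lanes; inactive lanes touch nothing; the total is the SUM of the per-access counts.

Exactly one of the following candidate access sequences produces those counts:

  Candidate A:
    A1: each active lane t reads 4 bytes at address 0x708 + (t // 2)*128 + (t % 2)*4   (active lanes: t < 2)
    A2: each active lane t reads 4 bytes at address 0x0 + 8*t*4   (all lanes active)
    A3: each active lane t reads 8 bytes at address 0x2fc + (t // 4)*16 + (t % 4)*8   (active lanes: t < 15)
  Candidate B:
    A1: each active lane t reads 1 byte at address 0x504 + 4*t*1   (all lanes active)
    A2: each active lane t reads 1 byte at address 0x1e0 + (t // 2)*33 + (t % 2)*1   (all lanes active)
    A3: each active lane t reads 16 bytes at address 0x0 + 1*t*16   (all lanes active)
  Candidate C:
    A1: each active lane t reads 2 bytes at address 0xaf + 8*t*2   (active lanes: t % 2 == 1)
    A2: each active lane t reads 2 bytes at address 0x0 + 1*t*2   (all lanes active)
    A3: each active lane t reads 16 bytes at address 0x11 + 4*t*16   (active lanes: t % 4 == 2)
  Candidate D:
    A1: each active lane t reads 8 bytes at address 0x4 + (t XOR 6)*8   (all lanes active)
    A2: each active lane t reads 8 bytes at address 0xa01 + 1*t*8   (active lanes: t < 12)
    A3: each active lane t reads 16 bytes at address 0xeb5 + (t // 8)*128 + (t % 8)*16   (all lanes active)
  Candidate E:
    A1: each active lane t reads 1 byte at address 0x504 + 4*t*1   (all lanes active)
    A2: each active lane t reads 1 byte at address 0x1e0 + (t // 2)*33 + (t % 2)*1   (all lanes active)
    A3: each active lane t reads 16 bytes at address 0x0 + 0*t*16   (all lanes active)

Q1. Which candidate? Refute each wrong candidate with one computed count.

A: A1 gives 1 transaction, not 3
B: A3 gives 8 transactions, not 1
C: A1 gives 9 transactions, not 3
D: A1 gives 5 transactions, not 3
E: all counts match (3,8,1)

Answer: E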